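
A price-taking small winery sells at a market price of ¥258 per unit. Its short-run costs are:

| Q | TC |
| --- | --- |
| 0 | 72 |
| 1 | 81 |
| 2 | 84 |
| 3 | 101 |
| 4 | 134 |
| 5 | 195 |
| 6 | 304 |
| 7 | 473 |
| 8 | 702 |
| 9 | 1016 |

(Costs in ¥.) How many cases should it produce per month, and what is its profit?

Compute π = P·Q − TC at each output: Q=0: -72; Q=1: 177; Q=2: 432; Q=3: 673; Q=4: 898; Q=5: 1095; Q=6: 1244; Q=7: 1333; Q=8: 1362; Q=9: 1306.
Profit is maximized at Q = 8. AVC there is 630/8 = ¥78.75 ≤ P, so producing beats shutting down (which would give -¥72).

Q = 8; profit = ¥1362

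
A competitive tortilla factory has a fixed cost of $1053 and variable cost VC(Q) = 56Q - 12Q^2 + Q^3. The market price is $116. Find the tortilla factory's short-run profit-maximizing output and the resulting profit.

AVC = 56 - 12Q + Q^2 has its minimum $20 at Q = 6; price $116 clears that bar, so the firm operates.
MC = 56 - 24Q + 3Q^2. Setting P = MC and taking the root on the rising branch gives Q* = 10.
TR = 116·10 = 1160. TC = 1053 + 360 = 1413. Profit = 1160 − 1413 = -$253.
That loss of $253 beats the $1053 the firm would lose by shutting down; producing recovers $800 of fixed cost.

Profit = -$253 at Q = 10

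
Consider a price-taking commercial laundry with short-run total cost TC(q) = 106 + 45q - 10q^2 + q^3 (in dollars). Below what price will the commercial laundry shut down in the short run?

The shutdown price is the minimum of AVC. VC = 45q - 10q^2 + q^3, so AVC = 45 - 10q + q^2.
At the minimum of AVC, MC = AVC. MC = 45 - 20q + 3q^2; setting MC = AVC gives 2q^2 - 10q = 0, so q = 5. min AVC = 20.
For P < $20 the firm produces nothing.

$20 per unit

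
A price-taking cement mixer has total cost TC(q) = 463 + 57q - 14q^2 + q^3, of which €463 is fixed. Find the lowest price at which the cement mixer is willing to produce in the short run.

Short-run supply begins at min AVC. From VC = 57q - 14q^2 + q^3, AVC = 57 - 14q + q^2.
dAVC/dq = -14 + 2q = 0 gives q = 7. min AVC = 57 - 14·7 + 7^2 = 8.
So the shutdown price is €8.

€8 per unit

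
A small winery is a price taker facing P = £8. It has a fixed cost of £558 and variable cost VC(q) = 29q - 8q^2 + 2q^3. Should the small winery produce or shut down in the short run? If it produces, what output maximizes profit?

Strip out fixed cost: VC = 29q - 8q^2 + 2q^3. Then AVC = 29 - 8q + 2q^2 and MC = 29 - 16q + 6q^2.
AVC hits its minimum where MC = AVC, at q = 2, giving min AVC = 29 - 8·2 + 2·2^2 = £21.
P = £8 lies below min AVC = £21; no output level covers variable cost.
Shutting down limits the loss to fixed cost, £558.

Shut down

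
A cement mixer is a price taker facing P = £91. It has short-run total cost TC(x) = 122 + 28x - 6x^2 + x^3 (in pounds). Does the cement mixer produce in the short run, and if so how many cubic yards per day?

From TC, MC = TC'(x) = 28 - 12x + 3x^2 and AVC = VC/x = 28 - 6x + x^2.
AVC is minimized where dAVC/dx = -6 + 2x = 0, at x = 3; min AVC = 28 - 6·3 + 3^2 = £19.
Since P = £91 ≥ min AVC = £19, price covers variable cost and the firm should produce.
Solving P = MC: -63 - 12x + 3x^2 = 0 ⇒ x = -3 or 7. On the upward-sloping branch, x* = 7.
Check: AVC at x = 7 is £35 ≤ P, so revenue covers variable cost.
Profit = P·x − TC = 91·7 − 367 = £270.

Produce at x = 7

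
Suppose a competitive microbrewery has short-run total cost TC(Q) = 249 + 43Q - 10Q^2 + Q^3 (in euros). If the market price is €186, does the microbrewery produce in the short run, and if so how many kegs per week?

From TC, MC = TC'(Q) = 43 - 20Q + 3Q^2 and AVC = VC/Q = 43 - 10Q + Q^2.
The AVC parabola has its vertex at Q = 10/2 = 5, where AVC = 43 - 10·5 + 5^2 = €18.
P = €186 exceeds min AVC = €18, so the firm stays open.
Solving P = MC: -143 - 20Q + 3Q^2 = 0 ⇒ Q = -13/3 or 11. On the upward-sloping branch, Q* = 11.
Check: AVC at Q = 11 is €54 ≤ P, so revenue covers variable cost.
Profit = P·Q − TC = 186·11 − 843 = €1203.

Produce at Q = 11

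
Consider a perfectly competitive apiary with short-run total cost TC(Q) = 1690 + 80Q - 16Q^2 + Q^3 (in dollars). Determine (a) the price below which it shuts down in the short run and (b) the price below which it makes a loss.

Shutdown price = $16; break-even price = $171

Shutdown price = min AVC. AVC = 80 - 16Q + Q^2, with vertex at Q = 8 and minimum $16.
ATC = 1690/Q + 80 - 16Q + Q^2. Setting dATC/dQ = −1690/Q^2 − 16 + 2Q = 0 gives Q = 13 (since 2·13^3 − 16·13^2 = 1690).
min ATC = 1690/13 + 80 − 16·13 + 13^2 = $171. That is the break-even price.
Between these two prices the firm operates at a loss; above $171 it earns a profit.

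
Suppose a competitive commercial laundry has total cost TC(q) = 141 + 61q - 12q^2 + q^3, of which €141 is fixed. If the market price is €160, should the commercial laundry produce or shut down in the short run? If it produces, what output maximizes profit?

From TC, MC = TC'(q) = 61 - 24q + 3q^2 and AVC = VC/q = 61 - 12q + q^2.
AVC hits its minimum where MC = AVC, at q = 6, giving min AVC = 61 - 12·6 + 6^2 = €25.
Since P = €160 ≥ min AVC = €25, price covers variable cost and the firm should produce.
Solving P = MC: -99 - 24q + 3q^2 = 0 ⇒ q = -3 or 11. On the upward-sloping branch, q* = 11.
Check: AVC at q = 11 is €50 ≤ P, so revenue covers variable cost.
Profit = P·q − TC = 160·11 − 691 = €1069.

Produce at q = 11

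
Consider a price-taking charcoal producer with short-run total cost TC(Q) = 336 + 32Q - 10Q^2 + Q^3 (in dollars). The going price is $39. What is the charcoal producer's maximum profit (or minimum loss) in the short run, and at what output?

Profit = -$140 at Q = 7

AVC = 32 - 10Q + Q^2 has its minimum $7 at Q = 5; price $39 clears that bar, so the firm operates.
With MC = 32 - 20Q + 3Q^2, P = MC on the upward-sloping part at Q* = 7.
TR = 39·7 = 273. TC = 336 + 77 = 413. Profit = 273 − 413 = -$140.
That loss of $140 beats the $336 the firm would lose by shutting down; producing recovers $196 of fixed cost.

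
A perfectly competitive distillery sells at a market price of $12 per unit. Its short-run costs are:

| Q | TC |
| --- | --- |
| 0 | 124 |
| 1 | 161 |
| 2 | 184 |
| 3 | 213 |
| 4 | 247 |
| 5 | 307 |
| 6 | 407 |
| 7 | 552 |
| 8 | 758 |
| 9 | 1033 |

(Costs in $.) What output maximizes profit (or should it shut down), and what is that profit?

Profit at each row (π = 12Q − TC): Q=0: -124; Q=1: -149; Q=2: -160; Q=3: -177; Q=4: -199; Q=5: -247; Q=6: -335; Q=7: -468; Q=8: -662; Q=9: -925.
Profit is highest at Q = 0. Equivalently, the lowest AVC in the table is 89/3 ≈ $29.67 at Q = 3, and P = $12 falls below it — price never covers variable cost, so the firm shuts down and loses only its fixed cost.

Q = 0 (shut down); profit = -$124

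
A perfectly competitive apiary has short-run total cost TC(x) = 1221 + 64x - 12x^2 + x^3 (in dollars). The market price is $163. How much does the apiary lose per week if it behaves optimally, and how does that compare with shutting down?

Profit = -$11 at x = 11

AVC = 64 - 12x + x^2; min AVC = $28 at x = 6. Since P = $163 ≥ min AVC, the firm produces.
MC = 64 - 24x + 3x^2. Setting P = MC and taking the root on the rising branch gives x* = 11.
TR = 163·11 = 1793. TC = 1221 + 583 = 1804. Profit = 1793 − 1804 = -$11.
By producing, the firm covers all variable cost plus $1210 of fixed cost; shutting down would lose the full $1221.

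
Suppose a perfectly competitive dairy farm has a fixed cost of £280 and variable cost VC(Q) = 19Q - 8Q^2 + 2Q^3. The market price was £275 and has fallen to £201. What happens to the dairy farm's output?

AVC = 19 - 8Q + 2Q^2, minimized at Q = 2 where min AVC = £11. MC = 19 - 16Q + 6Q^2.
At P = £275 ≥ min AVC, set P = MC on the rising branch: Q = 8.
At P = £201 ≥ min AVC, set P = MC: Q = 7. The firm stays open but cuts output.

Output falls from 8 to 7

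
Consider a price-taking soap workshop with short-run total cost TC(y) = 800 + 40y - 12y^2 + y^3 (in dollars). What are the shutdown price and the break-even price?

Shutdown price = $4; break-even price = $100

Shutdown price = min AVC. AVC = 40 - 12y + y^2, with vertex at y = 6 and minimum $4.
ATC = 800/y + 40 - 12y + y^2. Setting dATC/dy = −800/y^2 − 12 + 2y = 0 gives y = 10 (since 2·10^3 − 12·10^2 = 800).
min ATC = 800/10 + 40 − 12·10 + 10^2 = $100. That is the break-even price.
Between these two prices the firm operates at a loss; above $100 it earns a profit.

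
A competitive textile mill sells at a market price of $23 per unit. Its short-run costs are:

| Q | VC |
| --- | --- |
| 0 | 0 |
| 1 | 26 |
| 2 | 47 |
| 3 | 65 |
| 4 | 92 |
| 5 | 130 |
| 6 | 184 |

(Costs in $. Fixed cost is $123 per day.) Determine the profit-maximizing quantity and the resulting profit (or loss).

Profit at each row (π = 23Q − TC): Q=0: -123; Q=1: -126; Q=2: -124; Q=3: -119; Q=4: -123; Q=5: -138; Q=6: -169.
Profit is maximized at Q = 3. AVC there is 65/3 = $21.67 ≤ P, so producing beats shutting down (which would give -$123).

Q = 3; profit = -$119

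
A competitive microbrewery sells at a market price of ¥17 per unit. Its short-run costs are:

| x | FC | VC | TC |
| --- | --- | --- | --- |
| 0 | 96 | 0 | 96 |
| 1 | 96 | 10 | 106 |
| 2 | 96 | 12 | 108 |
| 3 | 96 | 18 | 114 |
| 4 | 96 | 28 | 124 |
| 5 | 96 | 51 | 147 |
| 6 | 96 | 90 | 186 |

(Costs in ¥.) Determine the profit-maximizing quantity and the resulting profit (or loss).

Compute π = P·x − TC at each output: x=0: -96; x=1: -89; x=2: -74; x=3: -63; x=4: -56; x=5: -62; x=6: -84.
Profit is maximized at x = 4. AVC there is 28/4 = ¥7 ≤ P, so producing beats shutting down (which would give -¥96).

x = 4; profit = -¥56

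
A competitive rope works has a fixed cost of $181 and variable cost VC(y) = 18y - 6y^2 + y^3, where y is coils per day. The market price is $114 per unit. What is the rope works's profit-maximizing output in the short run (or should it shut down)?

Strip out fixed cost: VC = 18y - 6y^2 + y^3. Then AVC = 18 - 6y + y^2 and MC = 18 - 12y + 3y^2.
AVC is minimized where dAVC/dy = -6 + 2y = 0, at y = 3; min AVC = 18 - 6·3 + 3^2 = $9.
Because $114 ≥ $9, revenue can cover variable cost; the firm operates.
Set P = MC: 114 = 18 - 12y + 3y^2 → -96 - 12y + 3y^2 = 0. The roots are y = -4 and y = 8; the profit-maximizing output is on the rising part of MC, so y* = 8.
Check: AVC at y = 8 is $34 ≤ P, so revenue covers variable cost.
Profit = P·y − TC = 114·8 − 453 = $459.

Produce at y = 8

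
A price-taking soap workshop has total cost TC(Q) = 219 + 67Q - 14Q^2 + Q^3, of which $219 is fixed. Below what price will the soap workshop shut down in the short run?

$18 per unit

The shutdown price is the minimum of AVC. VC = 67Q - 14Q^2 + Q^3, so AVC = 67 - 14Q + Q^2.
At the minimum of AVC, MC = AVC. MC = 67 - 28Q + 3Q^2; setting MC = AVC gives 2Q^2 - 14Q = 0, so Q = 7. min AVC = 18.
For P < $18 the firm produces nothing.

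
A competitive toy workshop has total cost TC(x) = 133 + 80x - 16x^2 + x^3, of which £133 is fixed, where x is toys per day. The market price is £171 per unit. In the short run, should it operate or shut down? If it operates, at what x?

From TC, MC = TC'(x) = 80 - 32x + 3x^2 and AVC = VC/x = 80 - 16x + x^2.
AVC hits its minimum where MC = AVC, at x = 8, giving min AVC = 80 - 16·8 + 8^2 = £16.
Because £171 ≥ £16, revenue can cover variable cost; the firm operates.
P = MC gives -91 - 32x + 3x^2 = 0, with roots -7/3 and 13. Take the larger (rising MC): x* = 13.
Check: AVC at x = 13 is £41 ≤ P, so revenue covers variable cost.
Profit = P·x − TC = 171·13 − 666 = £1557.

Produce at x = 13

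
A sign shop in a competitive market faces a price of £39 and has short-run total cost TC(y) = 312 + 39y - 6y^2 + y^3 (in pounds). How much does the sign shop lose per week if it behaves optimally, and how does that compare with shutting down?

Profit = -£280 at y = 4

AVC = 39 - 6y + y^2; min AVC = £30 at y = 3. Since P = £39 ≥ min AVC, the firm produces.
With MC = 39 - 12y + 3y^2, P = MC on the upward-sloping part at y* = 4.
TR = 39·4 = 156. TC = 312 + 124 = 436. Profit = 156 − 436 = -£280.
That loss of £280 beats the £312 the firm would lose by shutting down; producing recovers £32 of fixed cost.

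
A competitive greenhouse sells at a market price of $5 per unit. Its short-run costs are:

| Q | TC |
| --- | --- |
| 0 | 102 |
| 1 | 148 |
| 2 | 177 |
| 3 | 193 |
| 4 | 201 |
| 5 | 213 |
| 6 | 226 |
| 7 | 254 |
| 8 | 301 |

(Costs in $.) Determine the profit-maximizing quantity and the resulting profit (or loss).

Q = 0 (shut down); profit = -$102

Compute π = P·Q − TC at each output: Q=0: -102; Q=1: -143; Q=2: -167; Q=3: -178; Q=4: -181; Q=5: -188; Q=6: -196; Q=7: -219; Q=8: -261.
Profit is highest at Q = 0. Equivalently, the lowest AVC in the table is 124/6 ≈ $20.67 at Q = 6, and P = $5 falls below it — price never covers variable cost, so the firm shuts down and loses only its fixed cost.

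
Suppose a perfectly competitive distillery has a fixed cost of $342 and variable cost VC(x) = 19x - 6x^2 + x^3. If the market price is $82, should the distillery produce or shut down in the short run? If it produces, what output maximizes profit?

Produce at x = 7

From TC, MC = TC'(x) = 19 - 12x + 3x^2 and AVC = VC/x = 19 - 6x + x^2.
The AVC parabola has its vertex at x = 6/2 = 3, where AVC = 19 - 6·3 + 3^2 = $10.
P = $82 exceeds min AVC = $10, so the firm stays open.
Solving P = MC: -63 - 12x + 3x^2 = 0 ⇒ x = -3 or 7. On the upward-sloping branch, x* = 7.
Check: AVC at x = 7 is $26 ≤ P, so revenue covers variable cost.
Profit = P·x − TC = 82·7 − 524 = $50.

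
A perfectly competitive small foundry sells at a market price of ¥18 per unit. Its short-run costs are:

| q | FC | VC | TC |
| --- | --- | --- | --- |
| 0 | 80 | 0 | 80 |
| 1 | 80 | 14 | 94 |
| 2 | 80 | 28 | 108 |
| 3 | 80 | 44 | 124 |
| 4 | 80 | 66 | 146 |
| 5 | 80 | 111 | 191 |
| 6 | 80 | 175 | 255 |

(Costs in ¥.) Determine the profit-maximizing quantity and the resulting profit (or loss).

q = 3; profit = -¥70

Tabulate TR − TC: q=0: -80; q=1: -76; q=2: -72; q=3: -70; q=4: -74; q=5: -101; q=6: -147.
Profit is maximized at q = 3. AVC there is 44/3 = ¥14.67 ≤ P, so producing beats shutting down (which would give -¥80).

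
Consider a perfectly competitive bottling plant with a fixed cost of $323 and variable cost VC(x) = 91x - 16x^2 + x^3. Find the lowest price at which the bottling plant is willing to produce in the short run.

$27 per unit

The shutdown price is the minimum of AVC. VC = 91x - 16x^2 + x^3, so AVC = 91 - 16x + x^2.
At the minimum of AVC, MC = AVC. MC = 91 - 32x + 3x^2; setting MC = AVC gives 2x^2 - 16x = 0, so x = 8. min AVC = 27.
For P < $27 the firm produces nothing.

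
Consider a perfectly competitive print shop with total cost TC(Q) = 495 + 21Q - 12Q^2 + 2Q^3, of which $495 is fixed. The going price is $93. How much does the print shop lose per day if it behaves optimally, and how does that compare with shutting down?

AVC = 21 - 12Q + 2Q^2; min AVC = $3 at Q = 3. Since P = $93 ≥ min AVC, the firm produces.
MC = 21 - 24Q + 6Q^2. Setting P = MC and taking the root on the rising branch gives Q* = 6.
TR = 93·6 = 558. TC = 495 + 126 = 621. Profit = 558 − 621 = -$63.
Shutting down would mean losing the fixed cost of $495, so operating at a loss of $63 is better by $432.

Profit = -$63 at Q = 6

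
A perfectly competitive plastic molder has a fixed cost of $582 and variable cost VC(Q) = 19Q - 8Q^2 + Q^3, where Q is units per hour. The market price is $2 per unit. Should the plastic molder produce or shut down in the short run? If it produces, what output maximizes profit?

Shut down

From TC, MC = TC'(Q) = 19 - 16Q + 3Q^2 and AVC = VC/Q = 19 - 8Q + Q^2.
AVC is minimized where dAVC/dQ = -8 + 2Q = 0, at Q = 4; min AVC = 19 - 8·4 + 4^2 = $3.
With P < min AVC ($2 < $3), every unit sold adds to the loss.
Best response: produce nothing and absorb the $582 fixed cost.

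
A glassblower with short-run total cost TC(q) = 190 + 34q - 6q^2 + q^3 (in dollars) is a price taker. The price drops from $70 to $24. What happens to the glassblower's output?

Output falls from 6 to 0 (the firm shuts down)

AVC = 34 - 6q + q^2, minimized at q = 3 where min AVC = $25. MC = 34 - 12q + 3q^2.
At P = $70 ≥ min AVC, set P = MC on the rising branch: q = 6.
At P = $24 < min AVC = $25, price no longer covers variable cost at any output, so the firm shuts down: q = 0.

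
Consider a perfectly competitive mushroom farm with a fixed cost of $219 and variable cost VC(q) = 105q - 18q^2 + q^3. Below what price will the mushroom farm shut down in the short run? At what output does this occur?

The shutdown price is the minimum of AVC. VC = 105q - 18q^2 + q^3, so AVC = 105 - 18q + q^2.
At the minimum of AVC, MC = AVC. MC = 105 - 36q + 3q^2; setting MC = AVC gives 2q^2 - 18q = 0, so q = 9. min AVC = 24.
So the shutdown price is $24.

$24 per unit, at q = 9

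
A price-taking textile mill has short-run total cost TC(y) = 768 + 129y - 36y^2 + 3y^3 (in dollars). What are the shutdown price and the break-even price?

Shutdown price = $21; break-even price = $129

Shutdown price = min AVC. AVC = 129 - 36y + 3y^2, with vertex at y = 6 and minimum $21.
ATC = 768/y + 129 - 36y + 3y^2. Setting dATC/dy = −768/y^2 − 36 + 6y = 0 gives y = 8 (since 6·8^3 − 36·8^2 = 768).
min ATC = 768/8 + 129 − 36·8 + 3·8^2 = $129. That is the break-even price.
Between these two prices the firm operates at a loss; above $129 it earns a profit.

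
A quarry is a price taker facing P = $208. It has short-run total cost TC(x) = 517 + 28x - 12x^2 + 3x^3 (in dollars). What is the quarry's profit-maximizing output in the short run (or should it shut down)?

Produce at x = 6

Strip out fixed cost: VC = 28x - 12x^2 + 3x^3. Then AVC = 28 - 12x + 3x^2 and MC = 28 - 24x + 9x^2.
AVC hits its minimum where MC = AVC, at x = 2, giving min AVC = 28 - 12·2 + 3·2^2 = $16.
Since P = $208 ≥ min AVC = $16, price covers variable cost and the firm should produce.
Solving P = MC: -180 - 24x + 9x^2 = 0 ⇒ x = -10/3 or 6. On the upward-sloping branch, x* = 6.
Check: AVC at x = 6 is $64 ≤ P, so revenue covers variable cost.
Profit = P·x − TC = 208·6 − 901 = $347.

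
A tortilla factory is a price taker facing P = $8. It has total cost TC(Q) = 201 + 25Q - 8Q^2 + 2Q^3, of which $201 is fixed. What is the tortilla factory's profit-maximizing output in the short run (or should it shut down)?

Shut down

Strip out fixed cost: VC = 25Q - 8Q^2 + 2Q^3. Then AVC = 25 - 8Q + 2Q^2 and MC = 25 - 16Q + 6Q^2.
AVC hits its minimum where MC = AVC, at Q = 2, giving min AVC = 25 - 8·2 + 2·2^2 = $17.
Since P = $8 < min AVC = $17, price fails to cover variable cost at any output.
Best response: produce nothing and absorb the $201 fixed cost.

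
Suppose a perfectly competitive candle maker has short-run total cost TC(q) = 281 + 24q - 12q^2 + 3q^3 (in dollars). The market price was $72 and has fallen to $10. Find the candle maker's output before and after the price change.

Output falls from 4 to 0 (the firm shuts down)

AVC = 24 - 12q + 3q^2, minimized at q = 2 where min AVC = $12. MC = 24 - 24q + 9q^2.
At P = $72 ≥ min AVC, set P = MC on the rising branch: q = 4.
At P = $10 < min AVC = $12, price no longer covers variable cost at any output, so the firm shuts down: q = 0.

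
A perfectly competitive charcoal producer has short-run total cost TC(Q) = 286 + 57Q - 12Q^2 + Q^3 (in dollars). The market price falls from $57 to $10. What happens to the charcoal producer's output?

Output falls from 8 to 0 (the firm shuts down)

AVC = 57 - 12Q + Q^2, minimized at Q = 6 where min AVC = $21. MC = 57 - 24Q + 3Q^2.
With P = $57 above the shutdown price, P = MC gives Q = 8.
At P = $10 < min AVC = $21, price no longer covers variable cost at any output, so the firm shuts down: Q = 0.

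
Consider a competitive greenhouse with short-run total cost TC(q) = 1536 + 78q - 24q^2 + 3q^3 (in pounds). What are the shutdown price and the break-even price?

Shutdown price = £30; break-even price = £270

AVC = 78 - 24q + 3q^2; minimized at q = 4, giving min AVC = £30. That is the shutdown price.
ATC = 1536/q + 78 - 24q + 3q^2. Setting dATC/dq = −1536/q^2 − 24 + 6q = 0 gives q = 8 (since 6·8^3 − 24·8^2 = 1536).
min ATC = 1536/8 + 78 − 24·8 + 3·8^2 = £270. That is the break-even price.
Between these two prices the firm operates at a loss; above £270 it earns a profit.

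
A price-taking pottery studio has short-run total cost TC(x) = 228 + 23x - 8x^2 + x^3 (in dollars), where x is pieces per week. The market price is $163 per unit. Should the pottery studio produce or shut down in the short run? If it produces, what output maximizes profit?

Produce at x = 10

From TC, MC = TC'(x) = 23 - 16x + 3x^2 and AVC = VC/x = 23 - 8x + x^2.
AVC is minimized where dAVC/dx = -8 + 2x = 0, at x = 4; min AVC = 23 - 8·4 + 4^2 = $7.
P = $163 exceeds min AVC = $7, so the firm stays open.
Set P = MC: 163 = 23 - 16x + 3x^2 → -140 - 16x + 3x^2 = 0. The roots are x = -14/3 and x = 10; the profit-maximizing output is on the rising part of MC, so x* = 10.
Check: AVC at x = 10 is $43 ≤ P, so revenue covers variable cost.
Profit = P·x − TC = 163·10 − 658 = $972.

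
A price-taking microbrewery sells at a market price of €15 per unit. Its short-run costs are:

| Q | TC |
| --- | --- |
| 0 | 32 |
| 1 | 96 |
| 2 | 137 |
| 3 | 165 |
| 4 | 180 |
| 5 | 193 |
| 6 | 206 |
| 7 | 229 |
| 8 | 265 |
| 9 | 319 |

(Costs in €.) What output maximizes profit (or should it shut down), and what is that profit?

Q = 0 (shut down); profit = -€32

Profit at each row (π = 15Q − TC): Q=0: -32; Q=1: -81; Q=2: -107; Q=3: -120; Q=4: -120; Q=5: -118; Q=6: -116; Q=7: -124; Q=8: -145; Q=9: -184.
Profit is highest at Q = 0. Equivalently, the lowest AVC in the table is 197/7 ≈ €28.14 at Q = 7, and P = €15 falls below it — price never covers variable cost, so the firm shuts down and loses only its fixed cost.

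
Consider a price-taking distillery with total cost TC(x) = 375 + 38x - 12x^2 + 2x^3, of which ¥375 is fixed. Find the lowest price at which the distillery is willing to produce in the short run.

¥20 per unit

The shutdown price is the minimum of AVC. VC = 38x - 12x^2 + 2x^3, so AVC = 38 - 12x + 2x^2.
At the minimum of AVC, MC = AVC. MC = 38 - 24x + 6x^2; setting MC = AVC gives 4x^2 - 12x = 0, so x = 3. min AVC = 20.
So the shutdown price is ¥20.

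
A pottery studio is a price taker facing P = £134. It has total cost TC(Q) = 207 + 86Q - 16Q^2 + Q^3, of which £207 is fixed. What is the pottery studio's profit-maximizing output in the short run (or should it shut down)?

Produce at Q = 12

Variable cost is VC = 86Q - 16Q^2 + Q^3, so AVC = VC/Q = 86 - 16Q + Q^2 and MC = dTC/dQ = 86 - 32Q + 3Q^2.
AVC is minimized where dAVC/dQ = -16 + 2Q = 0, at Q = 8; min AVC = 86 - 16·8 + 8^2 = £22.
Because £134 ≥ £22, revenue can cover variable cost; the firm operates.
Solving P = MC: -48 - 32Q + 3Q^2 = 0 ⇒ Q = -4/3 or 12. On the upward-sloping branch, Q* = 12.
Check: AVC at Q = 12 is £38 ≤ P, so revenue covers variable cost.
Profit = P·Q − TC = 134·12 − 663 = £945.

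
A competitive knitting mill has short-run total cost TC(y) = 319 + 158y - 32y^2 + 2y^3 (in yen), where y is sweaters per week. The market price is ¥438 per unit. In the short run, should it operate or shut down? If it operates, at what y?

From TC, MC = TC'(y) = 158 - 64y + 6y^2 and AVC = VC/y = 158 - 32y + 2y^2.
The AVC parabola has its vertex at y = 32/4 = 8, where AVC = 158 - 32·8 + 2·8^2 = ¥30.
Because ¥438 ≥ ¥30, revenue can cover variable cost; the firm operates.
P = MC gives -280 - 64y + 6y^2 = 0, with roots -10/3 and 14. Take the larger (rising MC): y* = 14.
Check: AVC at y = 14 is ¥102 ≤ P, so revenue covers variable cost.
Profit = P·y − TC = 438·14 − 1747 = ¥4385.

Produce at y = 14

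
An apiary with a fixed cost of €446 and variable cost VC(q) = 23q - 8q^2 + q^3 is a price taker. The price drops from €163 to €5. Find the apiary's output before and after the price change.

MC = 23 - 16q + 3q^2; the shutdown threshold is min AVC = €7 (at q = 4).
With P = €163 above the shutdown price, P = MC gives q = 10.
At P = €5 < min AVC = €7, price no longer covers variable cost at any output, so the firm shuts down: q = 0.

Output falls from 10 to 0 (the firm shuts down)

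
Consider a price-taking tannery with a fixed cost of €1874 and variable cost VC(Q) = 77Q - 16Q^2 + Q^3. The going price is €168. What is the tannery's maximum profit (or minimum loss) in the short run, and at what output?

Profit = -€184 at Q = 13

AVC = 77 - 16Q + Q^2 has its minimum €13 at Q = 8; price €168 clears that bar, so the firm operates.
With MC = 77 - 32Q + 3Q^2, P = MC on the upward-sloping part at Q* = 13.
TR = 168·13 = 2184. TC = 1874 + 494 = 2368. Profit = 2184 − 2368 = -€184.
That loss of €184 beats the €1874 the firm would lose by shutting down; producing recovers €1690 of fixed cost.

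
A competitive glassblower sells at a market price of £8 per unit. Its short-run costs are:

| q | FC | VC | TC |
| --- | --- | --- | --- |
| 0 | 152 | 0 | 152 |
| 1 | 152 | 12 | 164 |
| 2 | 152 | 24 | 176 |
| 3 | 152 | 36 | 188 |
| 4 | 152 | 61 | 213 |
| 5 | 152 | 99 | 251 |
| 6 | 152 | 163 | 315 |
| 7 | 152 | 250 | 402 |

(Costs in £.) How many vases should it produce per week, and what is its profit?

q = 0 (shut down); profit = -£152

Tabulate TR − TC: q=0: -152; q=1: -156; q=2: -160; q=3: -164; q=4: -181; q=5: -211; q=6: -267; q=7: -346.
Profit is highest at q = 0. Equivalently, the lowest AVC in the table is 12/1 ≈ £12 at q = 1, and P = £8 falls below it — price never covers variable cost, so the firm shuts down and loses only its fixed cost.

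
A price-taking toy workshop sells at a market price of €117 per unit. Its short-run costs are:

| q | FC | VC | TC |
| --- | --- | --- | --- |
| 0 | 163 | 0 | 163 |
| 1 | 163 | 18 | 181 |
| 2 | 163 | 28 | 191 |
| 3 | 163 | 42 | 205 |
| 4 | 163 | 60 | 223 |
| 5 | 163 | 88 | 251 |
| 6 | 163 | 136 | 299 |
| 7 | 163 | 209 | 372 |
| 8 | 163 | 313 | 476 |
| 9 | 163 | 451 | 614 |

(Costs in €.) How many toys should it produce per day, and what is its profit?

q = 8; profit = €460

Compute π = P·q − TC at each output: q=0: -163; q=1: -64; q=2: 43; q=3: 146; q=4: 245; q=5: 334; q=6: 403; q=7: 447; q=8: 460; q=9: 439.
Profit is maximized at q = 8. AVC there is 313/8 = €39.12 ≤ P, so producing beats shutting down (which would give -€163).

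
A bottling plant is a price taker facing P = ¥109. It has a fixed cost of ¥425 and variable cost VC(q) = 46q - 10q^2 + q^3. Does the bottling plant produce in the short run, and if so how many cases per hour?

Strip out fixed cost: VC = 46q - 10q^2 + q^3. Then AVC = 46 - 10q + q^2 and MC = 46 - 20q + 3q^2.
The AVC parabola has its vertex at q = 10/2 = 5, where AVC = 46 - 10·5 + 5^2 = ¥21.
Because ¥109 ≥ ¥21, revenue can cover variable cost; the firm operates.
Set P = MC: 109 = 46 - 20q + 3q^2 → -63 - 20q + 3q^2 = 0. The roots are q = -7/3 and q = 9; the profit-maximizing output is on the rising part of MC, so q* = 9.
Check: AVC at q = 9 is ¥37 ≤ P, so revenue covers variable cost.
Profit = P·q − TC = 109·9 − 758 = ¥223.

Produce at q = 9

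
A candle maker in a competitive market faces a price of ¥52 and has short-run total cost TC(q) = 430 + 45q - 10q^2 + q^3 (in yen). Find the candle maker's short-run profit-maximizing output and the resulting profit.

AVC = 45 - 10q + q^2; min AVC = ¥20 at q = 5. Since P = ¥52 ≥ min AVC, the firm produces.
With MC = 45 - 20q + 3q^2, P = MC on the upward-sloping part at q* = 7.
TR = 52·7 = 364. TC = 430 + 168 = 598. Profit = 364 − 598 = -¥234.
Shutting down would mean losing the fixed cost of ¥430, so operating at a loss of ¥234 is better by ¥196.

Profit = -¥234 at q = 7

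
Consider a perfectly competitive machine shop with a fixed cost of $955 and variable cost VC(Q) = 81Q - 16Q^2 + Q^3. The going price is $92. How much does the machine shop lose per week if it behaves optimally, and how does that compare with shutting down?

AVC = 81 - 16Q + Q^2 has its minimum $17 at Q = 8; price $92 clears that bar, so the firm operates.
With MC = 81 - 32Q + 3Q^2, P = MC on the upward-sloping part at Q* = 11.
TR = 92·11 = 1012. TC = 955 + 286 = 1241. Profit = 1012 − 1241 = -$229.
By producing, the firm covers all variable cost plus $726 of fixed cost; shutting down would lose the full $955.

Profit = -$229 at Q = 11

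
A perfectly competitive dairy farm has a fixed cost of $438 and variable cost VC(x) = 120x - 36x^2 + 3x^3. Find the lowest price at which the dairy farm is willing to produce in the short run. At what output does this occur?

The shutdown price is the minimum of AVC. VC = 120x - 36x^2 + 3x^3, so AVC = 120 - 36x + 3x^2.
dAVC/dx = -36 + 6x = 0 gives x = 6. min AVC = 120 - 36·6 + 3·6^2 = 12.
For P < $12 the firm produces nothing.

$12 per unit, at x = 6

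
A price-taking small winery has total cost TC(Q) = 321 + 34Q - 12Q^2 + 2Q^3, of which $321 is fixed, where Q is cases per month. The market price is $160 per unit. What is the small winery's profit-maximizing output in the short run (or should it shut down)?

Produce at Q = 7

From TC, MC = TC'(Q) = 34 - 24Q + 6Q^2 and AVC = VC/Q = 34 - 12Q + 2Q^2.
AVC hits its minimum where MC = AVC, at Q = 3, giving min AVC = 34 - 12·3 + 2·3^2 = $16.
Because $160 ≥ $16, revenue can cover variable cost; the firm operates.
Solving P = MC: -126 - 24Q + 6Q^2 = 0 ⇒ Q = -3 or 7. On the upward-sloping branch, Q* = 7.
Check: AVC at Q = 7 is $48 ≤ P, so revenue covers variable cost.
Profit = P·Q − TC = 160·7 − 657 = $463.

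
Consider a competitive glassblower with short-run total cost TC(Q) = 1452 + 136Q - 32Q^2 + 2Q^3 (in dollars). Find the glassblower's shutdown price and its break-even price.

Shutdown price = $8; break-even price = $158

Shutdown price = min AVC. AVC = 136 - 32Q + 2Q^2, with vertex at Q = 8 and minimum $8.
ATC = 1452/Q + 136 - 32Q + 2Q^2. Setting dATC/dQ = −1452/Q^2 − 32 + 4Q = 0 gives Q = 11 (since 4·11^3 − 32·11^2 = 1452).
min ATC = 1452/11 + 136 − 32·11 + 2·11^2 = $158. That is the break-even price.
For $8 ≤ P < $158 the firm produces at a loss; below $8 it shuts down.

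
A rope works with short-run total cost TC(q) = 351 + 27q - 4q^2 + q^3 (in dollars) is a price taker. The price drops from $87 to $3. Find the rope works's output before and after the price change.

AVC = 27 - 4q + q^2, minimized at q = 2 where min AVC = $23. MC = 27 - 8q + 3q^2.
At P = $87 ≥ min AVC, set P = MC on the rising branch: q = 6.
At P = $3 < min AVC = $23, price no longer covers variable cost at any output, so the firm shuts down: q = 0.

Output falls from 6 to 0 (the firm shuts down)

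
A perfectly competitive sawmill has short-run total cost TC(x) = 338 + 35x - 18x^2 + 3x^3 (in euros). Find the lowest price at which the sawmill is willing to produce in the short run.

€8 per unit

The shutdown price is the minimum of AVC. VC = 35x - 18x^2 + 3x^3, so AVC = 35 - 18x + 3x^2.
At the minimum of AVC, MC = AVC. MC = 35 - 36x + 9x^2; setting MC = AVC gives 6x^2 - 18x = 0, so x = 3. min AVC = 8.
So the shutdown price is €8.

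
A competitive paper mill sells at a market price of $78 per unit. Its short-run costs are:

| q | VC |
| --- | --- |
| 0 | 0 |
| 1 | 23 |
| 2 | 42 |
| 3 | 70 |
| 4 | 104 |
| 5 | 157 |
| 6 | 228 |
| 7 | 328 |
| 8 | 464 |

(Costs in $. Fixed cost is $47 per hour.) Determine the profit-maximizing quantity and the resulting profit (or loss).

q = 6; profit = $193

Tabulate TR − TC: q=0: -47; q=1: 8; q=2: 67; q=3: 117; q=4: 161; q=5: 186; q=6: 193; q=7: 171; q=8: 113.
Profit is maximized at q = 6. AVC there is 228/6 = $38 ≤ P, so producing beats shutting down (which would give -$47).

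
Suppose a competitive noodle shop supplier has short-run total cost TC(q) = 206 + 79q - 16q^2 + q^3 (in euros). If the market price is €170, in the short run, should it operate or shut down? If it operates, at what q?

Strip out fixed cost: VC = 79q - 16q^2 + q^3. Then AVC = 79 - 16q + q^2 and MC = 79 - 32q + 3q^2.
AVC hits its minimum where MC = AVC, at q = 8, giving min AVC = 79 - 16·8 + 8^2 = €15.
Since P = €170 ≥ min AVC = €15, price covers variable cost and the firm should produce.
Set P = MC: 170 = 79 - 32q + 3q^2 → -91 - 32q + 3q^2 = 0. The roots are q = -7/3 and q = 13; the profit-maximizing output is on the rising part of MC, so q* = 13.
Check: AVC at q = 13 is €40 ≤ P, so revenue covers variable cost.
Profit = P·q − TC = 170·13 − 726 = €1484.

Produce at q = 13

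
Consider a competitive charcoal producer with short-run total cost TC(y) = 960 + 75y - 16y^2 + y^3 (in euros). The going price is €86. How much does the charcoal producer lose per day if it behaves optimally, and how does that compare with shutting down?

AVC = 75 - 16y + y^2; min AVC = €11 at y = 8. Since P = €86 ≥ min AVC, the firm produces.
MC = 75 - 32y + 3y^2. Setting P = MC and taking the root on the rising branch gives y* = 11.
TR = 86·11 = 946. TC = 960 + 220 = 1180. Profit = 946 − 1180 = -€234.
By producing, the firm covers all variable cost plus €726 of fixed cost; shutting down would lose the full €960.

Profit = -€234 at y = 11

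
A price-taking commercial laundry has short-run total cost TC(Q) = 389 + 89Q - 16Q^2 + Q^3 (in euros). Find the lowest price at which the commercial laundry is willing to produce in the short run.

The firm shuts down when price falls below the minimum of average variable cost. AVC = VC/Q = 89 - 16Q + Q^2.
dAVC/dQ = -16 + 2Q = 0 gives Q = 8. min AVC = 89 - 16·8 + 8^2 = 25.
For P < €25 the firm produces nothing.

€25 per unit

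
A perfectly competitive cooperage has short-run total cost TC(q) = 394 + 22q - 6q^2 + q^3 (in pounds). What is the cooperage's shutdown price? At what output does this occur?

£13 per unit, at q = 3

The firm shuts down when price falls below the minimum of average variable cost. AVC = VC/q = 22 - 6q + q^2.
dAVC/dq = -6 + 2q = 0 gives q = 3. min AVC = 22 - 6·3 + 3^2 = 13.
So the shutdown price is £13.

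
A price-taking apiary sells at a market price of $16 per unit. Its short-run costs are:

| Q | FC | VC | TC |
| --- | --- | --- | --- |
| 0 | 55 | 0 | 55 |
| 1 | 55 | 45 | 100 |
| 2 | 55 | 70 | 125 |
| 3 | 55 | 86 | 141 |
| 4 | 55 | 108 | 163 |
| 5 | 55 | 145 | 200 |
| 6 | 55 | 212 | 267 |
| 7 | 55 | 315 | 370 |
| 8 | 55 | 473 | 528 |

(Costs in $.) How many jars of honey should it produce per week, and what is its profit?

Compute π = P·Q − TC at each output: Q=0: -55; Q=1: -84; Q=2: -93; Q=3: -93; Q=4: -99; Q=5: -120; Q=6: -171; Q=7: -258; Q=8: -400.
Profit is highest at Q = 0. Equivalently, the lowest AVC in the table is 108/4 ≈ $27 at Q = 4, and P = $16 falls below it — price never covers variable cost, so the firm shuts down and loses only its fixed cost.

Q = 0 (shut down); profit = -$55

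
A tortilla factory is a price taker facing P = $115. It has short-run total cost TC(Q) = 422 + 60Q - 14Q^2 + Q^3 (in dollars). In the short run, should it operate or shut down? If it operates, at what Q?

Produce at Q = 11

Variable cost is VC = 60Q - 14Q^2 + Q^3, so AVC = VC/Q = 60 - 14Q + Q^2 and MC = dTC/dQ = 60 - 28Q + 3Q^2.
AVC is minimized where dAVC/dQ = -14 + 2Q = 0, at Q = 7; min AVC = 60 - 14·7 + 7^2 = $11.
P = $115 exceeds min AVC = $11, so the firm stays open.
Solving P = MC: -55 - 28Q + 3Q^2 = 0 ⇒ Q = -5/3 or 11. On the upward-sloping branch, Q* = 11.
Check: AVC at Q = 11 is $27 ≤ P, so revenue covers variable cost.
Profit = P·Q − TC = 115·11 − 719 = $546.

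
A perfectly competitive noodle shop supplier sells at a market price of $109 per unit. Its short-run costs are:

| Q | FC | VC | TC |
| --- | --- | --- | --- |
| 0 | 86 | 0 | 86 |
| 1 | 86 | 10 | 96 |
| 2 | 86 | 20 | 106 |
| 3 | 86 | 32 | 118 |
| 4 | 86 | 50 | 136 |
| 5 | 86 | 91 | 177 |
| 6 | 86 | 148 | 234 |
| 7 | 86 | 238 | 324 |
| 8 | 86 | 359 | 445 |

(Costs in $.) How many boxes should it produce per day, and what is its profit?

Q = 7; profit = $439

Tabulate TR − TC: Q=0: -86; Q=1: 13; Q=2: 112; Q=3: 209; Q=4: 300; Q=5: 368; Q=6: 420; Q=7: 439; Q=8: 427.
Profit is maximized at Q = 7. AVC there is 238/7 = $34 ≤ P, so producing beats shutting down (which would give -$86).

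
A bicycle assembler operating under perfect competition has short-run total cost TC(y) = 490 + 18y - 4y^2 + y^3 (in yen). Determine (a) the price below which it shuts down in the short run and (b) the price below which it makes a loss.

Shutdown price = ¥14; break-even price = ¥109

Shutdown price = min AVC. AVC = 18 - 4y + y^2, with vertex at y = 2 and minimum ¥14.
ATC = 490/y + 18 - 4y + y^2. Setting dATC/dy = −490/y^2 − 4 + 2y = 0 gives y = 7 (since 2·7^3 − 4·7^2 = 490).
min ATC = 490/7 + 18 − 4·7 + 7^2 = ¥109. That is the break-even price.
For ¥14 ≤ P < ¥109 the firm produces at a loss; below ¥14 it shuts down.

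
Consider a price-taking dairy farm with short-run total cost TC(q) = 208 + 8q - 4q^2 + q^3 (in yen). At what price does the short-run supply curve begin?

¥4 per unit

Short-run supply begins at min AVC. From VC = 8q - 4q^2 + q^3, AVC = 8 - 4q + q^2.
dAVC/dq = -4 + 2q = 0 gives q = 2. min AVC = 8 - 4·2 + 2^2 = 4.
For P < ¥4 the firm produces nothing.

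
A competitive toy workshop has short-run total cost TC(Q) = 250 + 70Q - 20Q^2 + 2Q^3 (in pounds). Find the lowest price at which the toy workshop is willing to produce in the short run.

The firm shuts down when price falls below the minimum of average variable cost. AVC = VC/Q = 70 - 20Q + 2Q^2.
dAVC/dQ = -20 + 4Q = 0 gives Q = 5. min AVC = 70 - 20·5 + 2·5^2 = 20.
For P < £20 the firm produces nothing.

£20 per unit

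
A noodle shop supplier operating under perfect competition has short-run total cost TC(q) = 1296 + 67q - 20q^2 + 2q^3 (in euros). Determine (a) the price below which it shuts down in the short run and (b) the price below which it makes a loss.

AVC = 67 - 20q + 2q^2; minimized at q = 5, giving min AVC = €17. That is the shutdown price.
ATC = 1296/q + 67 - 20q + 2q^2. Setting dATC/dq = −1296/q^2 − 20 + 4q = 0 gives q = 9 (since 4·9^3 − 20·9^2 = 1296).
min ATC = 1296/9 + 67 − 20·9 + 2·9^2 = €193. That is the break-even price.
For €17 ≤ P < €193 the firm produces at a loss; below €17 it shuts down.

Shutdown price = €17; break-even price = €193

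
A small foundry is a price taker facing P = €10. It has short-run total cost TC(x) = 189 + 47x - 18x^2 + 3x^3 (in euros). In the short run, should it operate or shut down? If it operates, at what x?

Shut down

From TC, MC = TC'(x) = 47 - 36x + 9x^2 and AVC = VC/x = 47 - 18x + 3x^2.
AVC is minimized where dAVC/dx = -18 + 6x = 0, at x = 3; min AVC = 47 - 18·3 + 3·3^2 = €20.
P = €10 lies below min AVC = €20; no output level covers variable cost.
Shutting down limits the loss to fixed cost, €189.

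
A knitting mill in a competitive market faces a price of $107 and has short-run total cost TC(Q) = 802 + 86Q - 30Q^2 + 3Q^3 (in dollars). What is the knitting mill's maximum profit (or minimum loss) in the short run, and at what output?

Profit = -$214 at Q = 7

AVC = 86 - 30Q + 3Q^2; min AVC = $11 at Q = 5. Since P = $107 ≥ min AVC, the firm produces.
With MC = 86 - 60Q + 9Q^2, P = MC on the upward-sloping part at Q* = 7.
TR = 107·7 = 749. TC = 802 + 161 = 963. Profit = 749 − 963 = -$214.
That loss of $214 beats the $802 the firm would lose by shutting down; producing recovers $588 of fixed cost.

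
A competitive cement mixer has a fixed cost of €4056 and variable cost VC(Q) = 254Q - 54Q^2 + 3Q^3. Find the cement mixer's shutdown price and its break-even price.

AVC = 254 - 54Q + 3Q^2; minimized at Q = 9, giving min AVC = €11. That is the shutdown price.
ATC = 4056/Q + 254 - 54Q + 3Q^2. Setting dATC/dQ = −4056/Q^2 − 54 + 6Q = 0 gives Q = 13 (since 6·13^3 − 54·13^2 = 4056).
min ATC = 4056/13 + 254 − 54·13 + 3·13^2 = €371. That is the break-even price.
For €11 ≤ P < €371 the firm produces at a loss; below €11 it shuts down.

Shutdown price = €11; break-even price = €371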